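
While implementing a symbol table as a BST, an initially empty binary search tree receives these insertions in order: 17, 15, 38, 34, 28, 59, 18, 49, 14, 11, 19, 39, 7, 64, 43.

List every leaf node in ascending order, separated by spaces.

7 19 43 64

Resulting structure (node: left, right):
  17: L=15, R=38
  15: L=14, R=–
  38: L=34, R=59
  34: L=28, R=–
  28: L=18, R=–
  59: L=49, R=64
  18: L=–, R=19
  49: L=39, R=–
  14: L=11, R=–
  11: L=7, R=–
  19: L=–, R=–
  39: L=–, R=43
  7: L=–, R=–
  64: L=–, R=–
  43: L=–, R=–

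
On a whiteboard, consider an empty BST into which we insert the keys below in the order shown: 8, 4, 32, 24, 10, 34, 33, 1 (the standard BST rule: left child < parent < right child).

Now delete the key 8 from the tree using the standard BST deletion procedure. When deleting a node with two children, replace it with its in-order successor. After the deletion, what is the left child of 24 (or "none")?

Insert 8: tree is empty, so 8 becomes the root.
Insert 4: 4 < 8 → go left. Place as left child of 8.
Insert 32: 32 > 8 → go right. Place as right child of 8.
Insert 24: 24 > 8 → go right; 24 < 32 → go left. Place as left child of 32.
Insert 10: 10 > 8 → go right; 10 < 32 → go left; 10 < 24 → go left. Place as left child of 24.
Insert 34: 34 > 8 → go right; 34 > 32 → go right. Place as right child of 32.
Insert 33: 33 > 8 → go right; 33 > 32 → go right; 33 < 34 → go left. Place as left child of 34.
Insert 1: 1 < 8 → go left; 1 < 4 → go left. Place as left child of 4.

Delete 8 (two children — replace with in-order successor).
After deletion, 24's left child: none.

none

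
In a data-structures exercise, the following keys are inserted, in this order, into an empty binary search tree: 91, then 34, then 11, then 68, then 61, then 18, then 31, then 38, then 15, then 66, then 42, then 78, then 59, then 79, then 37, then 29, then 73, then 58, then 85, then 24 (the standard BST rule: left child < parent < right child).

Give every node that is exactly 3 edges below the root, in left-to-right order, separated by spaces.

91: root
34: left child of 91 (depth 1)
11: left child of 34 (depth 2)
68: right child of 34 (depth 2)
61: left child of 68 (depth 3)
18: right child of 11 (depth 3)
31: right child of 18 (depth 4)
38: left child of 61 (depth 4)
15: left child of 18 (depth 4)
66: right child of 61 (depth 4)
42: right child of 38 (depth 5)
78: right child of 68 (depth 3)
59: right child of 42 (depth 6)
79: right child of 78 (depth 4)
37: left child of 38 (depth 5)
29: left child of 31 (depth 5)
73: left child of 78 (depth 4)
58: left child of 59 (depth 7)
85: right child of 79 (depth 5)
24: left child of 29 (depth 6)

18 61 78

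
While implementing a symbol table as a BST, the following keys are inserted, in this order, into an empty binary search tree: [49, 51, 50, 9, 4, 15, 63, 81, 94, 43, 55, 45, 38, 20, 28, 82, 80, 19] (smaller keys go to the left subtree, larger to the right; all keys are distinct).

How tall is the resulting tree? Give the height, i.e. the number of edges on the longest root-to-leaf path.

6

49: root
51: right child of 49 (depth 1)
50: left child of 51 (depth 2)
9: left child of 49 (depth 1)
4: left child of 9 (depth 2)
15: right child of 9 (depth 2)
63: right child of 51 (depth 2)
81: right child of 63 (depth 3)
94: right child of 81 (depth 4)
43: right child of 15 (depth 3)
55: left child of 63 (depth 3)
45: right child of 43 (depth 4)
38: left child of 43 (depth 4)
20: left child of 38 (depth 5)
28: right child of 20 (depth 6)
82: left child of 94 (depth 5)
80: left child of 81 (depth 4)
19: left child of 20 (depth 6)

The deepest node is 28 at depth 6.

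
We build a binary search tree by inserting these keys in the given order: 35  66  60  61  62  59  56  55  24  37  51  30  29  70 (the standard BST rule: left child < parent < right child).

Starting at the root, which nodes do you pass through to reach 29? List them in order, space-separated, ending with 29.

35 24 30 29

Insert 35: tree is empty, so 35 becomes the root.
Insert 66: 66 > 35 → go right. Place as right child of 35.
Insert 60: 60 > 35 → go right; 60 < 66 → go left. Place as left child of 66.
Insert 61: 61 > 35 → go right; 61 < 66 → go left; 61 > 60 → go right. Place as right child of 60.
Insert 62: 62 > 35 → go right; 62 < 66 → go left; 62 > 60 → go right; 62 > 61 → go right. Place as right child of 61.
Insert 59: 59 > 35 → go right; 59 < 66 → go left; 59 < 60 → go left. Place as left child of 60.
Insert 56: 56 > 35 → go right; 56 < 66 → go left; 56 < 60 → go left; 56 < 59 → go left. Place as left child of 59.
Insert 55: 55 > 35 → go right; 55 < 66 → go left; 55 < 60 → go left; 55 < 59 → go left; 55 < 56 → go left. Place as left child of 56.
Insert 24: 24 < 35 → go left. Place as left child of 35.
Insert 37: 37 > 35 → go right; 37 < 66 → go left; 37 < 60 → go left; 37 < 59 → go left; 37 < 56 → go left; 37 < 55 → go left. Place as left child of 55.
Insert 51: 51 > 35 → go right; 51 < 66 → go left; 51 < 60 → go left; 51 < 59 → go left; 51 < 56 → go left; 51 < 55 → go left; 51 > 37 → go right. Place as right child of 37.
Insert 30: 30 < 35 → go left; 30 > 24 → go right. Place as right child of 24.
Insert 29: 29 < 35 → go left; 29 > 24 → go right; 29 < 30 → go left. Place as left child of 30.
Insert 70: 70 > 35 → go right; 70 > 66 → go right. Place as right child of 66.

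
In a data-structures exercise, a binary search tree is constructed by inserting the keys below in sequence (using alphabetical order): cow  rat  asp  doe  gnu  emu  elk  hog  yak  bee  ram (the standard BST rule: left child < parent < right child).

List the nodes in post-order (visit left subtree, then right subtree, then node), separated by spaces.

cow: root
rat: right child of cow (depth 1)
asp: left child of cow (depth 1)
doe: left child of rat (depth 2)
gnu: right child of doe (depth 3)
emu: left child of gnu (depth 4)
elk: left child of emu (depth 5)
hog: right child of gnu (depth 4)
yak: right child of rat (depth 2)
bee: right child of asp (depth 2)
ram: right child of hog (depth 5)

bee asp elk emu ram hog gnu doe yak rat cow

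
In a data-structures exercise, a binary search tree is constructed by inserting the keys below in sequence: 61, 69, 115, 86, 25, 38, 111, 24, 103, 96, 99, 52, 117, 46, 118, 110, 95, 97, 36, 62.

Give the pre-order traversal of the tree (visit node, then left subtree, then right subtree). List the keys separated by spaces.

61: root
69: right child of 61 (depth 1)
115: right child of 69 (depth 2)
86: left child of 115 (depth 3)
25: left child of 61 (depth 1)
38: right child of 25 (depth 2)
111: right child of 86 (depth 4)
24: left child of 25 (depth 2)
103: left child of 111 (depth 5)
96: left child of 103 (depth 6)
99: right child of 96 (depth 7)
52: right child of 38 (depth 3)
117: right child of 115 (depth 3)
46: left child of 52 (depth 4)
118: right child of 117 (depth 4)
110: right child of 103 (depth 6)
95: left child of 96 (depth 7)
97: left child of 99 (depth 8)
36: left child of 38 (depth 3)
62: left child of 69 (depth 2)

61 25 24 38 36 52 46 69 62 115 86 111 103 96 95 99 97 110 117 118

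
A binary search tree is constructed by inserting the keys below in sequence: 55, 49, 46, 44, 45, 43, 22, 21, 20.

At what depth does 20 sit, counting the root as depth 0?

Resulting structure (node: left, right):
  55: L=49, R=–
  49: L=46, R=–
  46: L=44, R=–
  44: L=43, R=45
  45: L=–, R=–
  43: L=22, R=–
  22: L=21, R=–
  21: L=20, R=–
  20: L=–, R=–

Path to 20: 55 → 49 → 46 → 44 → 43 → 22 → 21 → 20, which is 7 edges.

7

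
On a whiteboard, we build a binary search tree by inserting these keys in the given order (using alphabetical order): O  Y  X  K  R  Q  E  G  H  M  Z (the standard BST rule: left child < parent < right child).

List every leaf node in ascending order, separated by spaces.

O: root
Y: right child of O (depth 1)
X: left child of Y (depth 2)
K: left child of O (depth 1)
R: left child of X (depth 3)
Q: left child of R (depth 4)
E: left child of K (depth 2)
G: right child of E (depth 3)
H: right child of G (depth 4)
M: right child of K (depth 2)
Z: right child of Y (depth 2)

H M Q Z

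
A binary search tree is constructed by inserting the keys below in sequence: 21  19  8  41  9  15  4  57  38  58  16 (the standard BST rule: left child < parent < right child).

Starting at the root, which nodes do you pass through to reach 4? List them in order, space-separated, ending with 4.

21 19 8 4

21: root
19: left child of 21 (depth 1)
8: left child of 19 (depth 2)
41: right child of 21 (depth 1)
9: right child of 8 (depth 3)
15: right child of 9 (depth 4)
4: left child of 8 (depth 3)
57: right child of 41 (depth 2)
38: left child of 41 (depth 2)
58: right child of 57 (depth 3)
16: right child of 15 (depth 5)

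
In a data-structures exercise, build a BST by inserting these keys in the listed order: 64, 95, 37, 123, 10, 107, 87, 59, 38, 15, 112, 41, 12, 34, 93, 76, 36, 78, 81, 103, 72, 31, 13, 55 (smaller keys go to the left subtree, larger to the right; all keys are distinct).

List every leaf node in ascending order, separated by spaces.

Insert 64: tree is empty, so 64 becomes the root.
Insert 95: 95 > 64 → go right. Place as right child of 64.
Insert 37: 37 < 64 → go left. Place as left child of 64.
Insert 123: 123 > 64 → go right; 123 > 95 → go right. Place as right child of 95.
Insert 10: 10 < 64 → go left; 10 < 37 → go left. Place as left child of 37.
Insert 107: 107 > 64 → go right; 107 > 95 → go right; 107 < 123 → go left. Place as left child of 123.
Insert 87: 87 > 64 → go right; 87 < 95 → go left. Place as left child of 95.
Insert 59: 59 < 64 → go left; 59 > 37 → go right. Place as right child of 37.
Insert 38: 38 < 64 → go left; 38 > 37 → go right; 38 < 59 → go left. Place as left child of 59.
Insert 15: 15 < 64 → go left; 15 < 37 → go left; 15 > 10 → go right. Place as right child of 10.
Insert 112: 112 > 64 → go right; 112 > 95 → go right; 112 < 123 → go left; 112 > 107 → go right. Place as right child of 107.
Insert 41: 41 < 64 → go left; 41 > 37 → go right; 41 < 59 → go left; 41 > 38 → go right. Place as right child of 38.
Insert 12: 12 < 64 → go left; 12 < 37 → go left; 12 > 10 → go right; 12 < 15 → go left. Place as left child of 15.
Insert 34: 34 < 64 → go left; 34 < 37 → go left; 34 > 10 → go right; 34 > 15 → go right. Place as right child of 15.
Insert 93: 93 > 64 → go right; 93 < 95 → go left; 93 > 87 → go right. Place as right child of 87.
Insert 76: 76 > 64 → go right; 76 < 95 → go left; 76 < 87 → go left. Place as left child of 87.
Insert 36: 36 < 64 → go left; 36 < 37 → go left; 36 > 10 → go right; 36 > 15 → go right; 36 > 34 → go right. Place as right child of 34.
Insert 78: 78 > 64 → go right; 78 < 95 → go left; 78 < 87 → go left; 78 > 76 → go right. Place as right child of 76.
Insert 81: 81 > 64 → go right; 81 < 95 → go left; 81 < 87 → go left; 81 > 76 → go right; 81 > 78 → go right. Place as right child of 78.
Insert 103: 103 > 64 → go right; 103 > 95 → go right; 103 < 123 → go left; 103 < 107 → go left. Place as left child of 107.
Insert 72: 72 > 64 → go right; 72 < 95 → go left; 72 < 87 → go left; 72 < 76 → go left. Place as left child of 76.
Insert 31: 31 < 64 → go left; 31 < 37 → go left; 31 > 10 → go right; 31 > 15 → go right; 31 < 34 → go left. Place as left child of 34.
Insert 13: 13 < 64 → go left; 13 < 37 → go left; 13 > 10 → go right; 13 < 15 → go left; 13 > 12 → go right. Place as right child of 12.
Insert 55: 55 < 64 → go left; 55 > 37 → go right; 55 < 59 → go left; 55 > 38 → go right; 55 > 41 → go right. Place as right child of 41.

13 31 36 55 72 81 93 103 112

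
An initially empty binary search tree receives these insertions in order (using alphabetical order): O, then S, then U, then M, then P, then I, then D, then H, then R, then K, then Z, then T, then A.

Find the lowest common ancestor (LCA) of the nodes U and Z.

O: root
S: right child of O (depth 1)
U: right child of S (depth 2)
M: left child of O (depth 1)
P: left child of S (depth 2)
I: left child of M (depth 2)
D: left child of I (depth 3)
H: right child of D (depth 4)
R: right child of P (depth 3)
K: right child of I (depth 3)
Z: right child of U (depth 3)
T: left child of U (depth 3)
A: left child of D (depth 4)

Path to U: O → S → U
Path to Z: O → S → U → Z
U lies on both paths and is an ancestor of the other node.

U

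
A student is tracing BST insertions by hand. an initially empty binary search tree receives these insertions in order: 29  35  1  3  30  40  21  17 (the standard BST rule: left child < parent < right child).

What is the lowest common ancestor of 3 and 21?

3

Resulting structure (node: left, right):
  29: L=1, R=35
  35: L=30, R=40
  1: L=–, R=3
  3: L=–, R=21
  30: L=–, R=–
  40: L=–, R=–
  21: L=17, R=–
  17: L=–, R=–

Path to 3: 29 → 1 → 3
Path to 21: 29 → 1 → 3 → 21
3 lies on both paths and is an ancestor of the other node.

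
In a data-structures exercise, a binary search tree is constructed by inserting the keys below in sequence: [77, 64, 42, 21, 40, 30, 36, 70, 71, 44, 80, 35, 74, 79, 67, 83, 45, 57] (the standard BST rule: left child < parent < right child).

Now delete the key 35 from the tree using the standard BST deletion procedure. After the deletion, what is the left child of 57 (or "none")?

none

Insert 77: tree is empty, so 77 becomes the root.
Insert 64: 64 < 77 → go left. Place as left child of 77.
Insert 42: 42 < 77 → go left; 42 < 64 → go left. Place as left child of 64.
Insert 21: 21 < 77 → go left; 21 < 64 → go left; 21 < 42 → go left. Place as left child of 42.
Insert 40: 40 < 77 → go left; 40 < 64 → go left; 40 < 42 → go left; 40 > 21 → go right. Place as right child of 21.
Insert 30: 30 < 77 → go left; 30 < 64 → go left; 30 < 42 → go left; 30 > 21 → go right; 30 < 40 → go left. Place as left child of 40.
Insert 36: 36 < 77 → go left; 36 < 64 → go left; 36 < 42 → go left; 36 > 21 → go right; 36 < 40 → go left; 36 > 30 → go right. Place as right child of 30.
Insert 70: 70 < 77 → go left; 70 > 64 → go right. Place as right child of 64.
Insert 71: 71 < 77 → go left; 71 > 64 → go right; 71 > 70 → go right. Place as right child of 70.
Insert 44: 44 < 77 → go left; 44 < 64 → go left; 44 > 42 → go right. Place as right child of 42.
Insert 80: 80 > 77 → go right. Place as right child of 77.
Insert 35: 35 < 77 → go left; 35 < 64 → go left; 35 < 42 → go left; 35 > 21 → go right; 35 < 40 → go left; 35 > 30 → go right; 35 < 36 → go left. Place as left child of 36.
Insert 74: 74 < 77 → go left; 74 > 64 → go right; 74 > 70 → go right; 74 > 71 → go right. Place as right child of 71.
Insert 79: 79 > 77 → go right; 79 < 80 → go left. Place as left child of 80.
Insert 67: 67 < 77 → go left; 67 > 64 → go right; 67 < 70 → go left. Place as left child of 70.
Insert 83: 83 > 77 → go right; 83 > 80 → go right. Place as right child of 80.
Insert 45: 45 < 77 → go left; 45 < 64 → go left; 45 > 42 → go right; 45 > 44 → go right. Place as right child of 44.
Insert 57: 57 < 77 → go left; 57 < 64 → go left; 57 > 42 → go right; 57 > 44 → go right; 57 > 45 → go right. Place as right child of 45.

Delete 35 (at most one child — splice it out).
After deletion, 57's left child: none.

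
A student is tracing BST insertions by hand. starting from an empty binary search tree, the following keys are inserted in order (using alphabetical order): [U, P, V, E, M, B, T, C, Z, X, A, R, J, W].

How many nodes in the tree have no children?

Insert U: tree is empty, so U becomes the root.
Insert P: P < U → go left. Place as left child of U.
Insert V: V > U → go right. Place as right child of U.
Insert E: E < U → go left; E < P → go left. Place as left child of P.
Insert M: M < U → go left; M < P → go left; M > E → go right. Place as right child of E.
Insert B: B < U → go left; B < P → go left; B < E → go left. Place as left child of E.
Insert T: T < U → go left; T > P → go right. Place as right child of P.
Insert C: C < U → go left; C < P → go left; C < E → go left; C > B → go right. Place as right child of B.
Insert Z: Z > U → go right; Z > V → go right. Place as right child of V.
Insert X: X > U → go right; X > V → go right; X < Z → go left. Place as left child of Z.
Insert A: A < U → go left; A < P → go left; A < E → go left; A < B → go left. Place as left child of B.
Insert R: R < U → go left; R > P → go right; R < T → go left. Place as left child of T.
Insert J: J < U → go left; J < P → go left; J > E → go right; J < M → go left. Place as left child of M.
Insert W: W > U → go right; W > V → go right; W < Z → go left; W < X → go left. Place as left child of X.

Leaves: A, C, J, R, W — 5 in total.

5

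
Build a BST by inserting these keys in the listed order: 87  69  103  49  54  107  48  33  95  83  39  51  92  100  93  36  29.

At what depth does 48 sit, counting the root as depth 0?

Resulting structure (node: left, right):
  87: L=69, R=103
  69: L=49, R=83
  103: L=95, R=107
  49: L=48, R=54
  54: L=51, R=–
  107: L=–, R=–
  48: L=33, R=–
  33: L=29, R=39
  95: L=92, R=100
  83: L=–, R=–
  39: L=36, R=–
  51: L=–, R=–
  92: L=–, R=93
  100: L=–, R=–
  93: L=–, R=–
  36: L=–, R=–
  29: L=–, R=–

Path to 48: 87 → 69 → 49 → 48, which is 3 edges.

3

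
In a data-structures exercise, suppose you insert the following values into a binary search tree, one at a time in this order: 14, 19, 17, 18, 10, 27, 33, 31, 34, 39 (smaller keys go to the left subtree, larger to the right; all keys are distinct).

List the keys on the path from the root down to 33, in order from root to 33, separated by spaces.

14: root
19: right child of 14 (depth 1)
17: left child of 19 (depth 2)
18: right child of 17 (depth 3)
10: left child of 14 (depth 1)
27: right child of 19 (depth 2)
33: right child of 27 (depth 3)
31: left child of 33 (depth 4)
34: right child of 33 (depth 4)
39: right child of 34 (depth 5)

14 19 27 33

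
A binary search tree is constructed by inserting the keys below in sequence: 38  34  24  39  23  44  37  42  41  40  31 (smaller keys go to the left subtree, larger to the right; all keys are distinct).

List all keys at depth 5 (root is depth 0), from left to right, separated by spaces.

Insert 38: tree is empty, so 38 becomes the root.
Insert 34: 34 < 38 → go left. Place as left child of 38.
Insert 24: 24 < 38 → go left; 24 < 34 → go left. Place as left child of 34.
Insert 39: 39 > 38 → go right. Place as right child of 38.
Insert 23: 23 < 38 → go left; 23 < 34 → go left; 23 < 24 → go left. Place as left child of 24.
Insert 44: 44 > 38 → go right; 44 > 39 → go right. Place as right child of 39.
Insert 37: 37 < 38 → go left; 37 > 34 → go right. Place as right child of 34.
Insert 42: 42 > 38 → go right; 42 > 39 → go right; 42 < 44 → go left. Place as left child of 44.
Insert 41: 41 > 38 → go right; 41 > 39 → go right; 41 < 44 → go left; 41 < 42 → go left. Place as left child of 42.
Insert 40: 40 > 38 → go right; 40 > 39 → go right; 40 < 44 → go left; 40 < 42 → go left; 40 < 41 → go left. Place as left child of 41.
Insert 31: 31 < 38 → go left; 31 < 34 → go left; 31 > 24 → go right. Place as right child of 24.

40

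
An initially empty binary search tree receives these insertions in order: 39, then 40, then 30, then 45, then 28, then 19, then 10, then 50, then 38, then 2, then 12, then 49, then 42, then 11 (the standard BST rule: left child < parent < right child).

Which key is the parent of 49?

Insert 39: tree is empty, so 39 becomes the root.
Insert 40: 40 > 39 → go right. Place as right child of 39.
Insert 30: 30 < 39 → go left. Place as left child of 39.
Insert 45: 45 > 39 → go right; 45 > 40 → go right. Place as right child of 40.
Insert 28: 28 < 39 → go left; 28 < 30 → go left. Place as left child of 30.
Insert 19: 19 < 39 → go left; 19 < 30 → go left; 19 < 28 → go left. Place as left child of 28.
Insert 10: 10 < 39 → go left; 10 < 30 → go left; 10 < 28 → go left; 10 < 19 → go left. Place as left child of 19.
Insert 50: 50 > 39 → go right; 50 > 40 → go right; 50 > 45 → go right. Place as right child of 45.
Insert 38: 38 < 39 → go left; 38 > 30 → go right. Place as right child of 30.
Insert 2: 2 < 39 → go left; 2 < 30 → go left; 2 < 28 → go left; 2 < 19 → go left; 2 < 10 → go left. Place as left child of 10.
Insert 12: 12 < 39 → go left; 12 < 30 → go left; 12 < 28 → go left; 12 < 19 → go left; 12 > 10 → go right. Place as right child of 10.
Insert 49: 49 > 39 → go right; 49 > 40 → go right; 49 > 45 → go right; 49 < 50 → go left. Place as left child of 50.
Insert 42: 42 > 39 → go right; 42 > 40 → go right; 42 < 45 → go left. Place as left child of 45.
Insert 11: 11 < 39 → go left; 11 < 30 → go left; 11 < 28 → go left; 11 < 19 → go left; 11 > 10 → go right; 11 < 12 → go left. Place as left child of 12.

50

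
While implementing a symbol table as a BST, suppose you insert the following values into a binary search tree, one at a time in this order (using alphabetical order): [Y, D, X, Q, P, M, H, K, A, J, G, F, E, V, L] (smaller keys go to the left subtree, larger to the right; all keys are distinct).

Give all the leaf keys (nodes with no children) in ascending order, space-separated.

A E J L V

Insert Y: tree is empty, so Y becomes the root.
Insert D: D < Y → go left. Place as left child of Y.
Insert X: X < Y → go left; X > D → go right. Place as right child of D.
Insert Q: Q < Y → go left; Q > D → go right; Q < X → go left. Place as left child of X.
Insert P: P < Y → go left; P > D → go right; P < X → go left; P < Q → go left. Place as left child of Q.
Insert M: M < Y → go left; M > D → go right; M < X → go left; M < Q → go left; M < P → go left. Place as left child of P.
Insert H: H < Y → go left; H > D → go right; H < X → go left; H < Q → go left; H < P → go left; H < M → go left. Place as left child of M.
Insert K: K < Y → go left; K > D → go right; K < X → go left; K < Q → go left; K < P → go left; K < M → go left; K > H → go right. Place as right child of H.
Insert A: A < Y → go left; A < D → go left. Place as left child of D.
Insert J: J < Y → go left; J > D → go right; J < X → go left; J < Q → go left; J < P → go left; J < M → go left; J > H → go right; J < K → go left. Place as left child of K.
Insert G: G < Y → go left; G > D → go right; G < X → go left; G < Q → go left; G < P → go left; G < M → go left; G < H → go left. Place as left child of H.
Insert F: F < Y → go left; F > D → go right; F < X → go left; F < Q → go left; F < P → go left; F < M → go left; F < H → go left; F < G → go left. Place as left child of G.
Insert E: E < Y → go left; E > D → go right; E < X → go left; E < Q → go left; E < P → go left; E < M → go left; E < H → go left; E < G → go left; E < F → go left. Place as left child of F.
Insert V: V < Y → go left; V > D → go right; V < X → go left; V > Q → go right. Place as right child of Q.
Insert L: L < Y → go left; L > D → go right; L < X → go left; L < Q → go left; L < P → go left; L < M → go left; L > H → go right; L > K → go right. Place as right child of K.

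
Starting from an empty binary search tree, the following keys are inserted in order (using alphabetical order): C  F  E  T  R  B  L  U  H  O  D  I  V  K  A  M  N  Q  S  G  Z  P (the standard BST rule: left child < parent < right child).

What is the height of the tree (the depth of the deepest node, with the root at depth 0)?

Insert C: tree is empty, so C becomes the root.
Insert F: F > C → go right. Place as right child of C.
Insert E: E > C → go right; E < F → go left. Place as left child of F.
Insert T: T > C → go right; T > F → go right. Place as right child of F.
Insert R: R > C → go right; R > F → go right; R < T → go left. Place as left child of T.
Insert B: B < C → go left. Place as left child of C.
Insert L: L > C → go right; L > F → go right; L < T → go left; L < R → go left. Place as left child of R.
Insert U: U > C → go right; U > F → go right; U > T → go right. Place as right child of T.
Insert H: H > C → go right; H > F → go right; H < T → go left; H < R → go left; H < L → go left. Place as left child of L.
Insert O: O > C → go right; O > F → go right; O < T → go left; O < R → go left; O > L → go right. Place as right child of L.
Insert D: D > C → go right; D < F → go left; D < E → go left. Place as left child of E.
Insert I: I > C → go right; I > F → go right; I < T → go left; I < R → go left; I < L → go left; I > H → go right. Place as right child of H.
Insert V: V > C → go right; V > F → go right; V > T → go right; V > U → go right. Place as right child of U.
Insert K: K > C → go right; K > F → go right; K < T → go left; K < R → go left; K < L → go left; K > H → go right; K > I → go right. Place as right child of I.
Insert A: A < C → go left; A < B → go left. Place as left child of B.
Insert M: M > C → go right; M > F → go right; M < T → go left; M < R → go left; M > L → go right; M < O → go left. Place as left child of O.
Insert N: N > C → go right; N > F → go right; N < T → go left; N < R → go left; N > L → go right; N < O → go left; N > M → go right. Place as right child of M.
Insert Q: Q > C → go right; Q > F → go right; Q < T → go left; Q < R → go left; Q > L → go right; Q > O → go right. Place as right child of O.
Insert S: S > C → go right; S > F → go right; S < T → go left; S > R → go right. Place as right child of R.
Insert G: G > C → go right; G > F → go right; G < T → go left; G < R → go left; G < L → go left; G < H → go left. Place as left child of H.
Insert Z: Z > C → go right; Z > F → go right; Z > T → go right; Z > U → go right; Z > V → go right. Place as right child of V.
Insert P: P > C → go right; P > F → go right; P < T → go left; P < R → go left; P > L → go right; P > O → go right; P < Q → go left. Place as left child of Q.

The deepest node is K at depth 7.

7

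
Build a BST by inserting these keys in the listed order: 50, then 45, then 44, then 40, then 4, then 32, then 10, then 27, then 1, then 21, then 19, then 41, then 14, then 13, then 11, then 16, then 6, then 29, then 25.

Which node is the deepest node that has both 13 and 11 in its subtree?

50: root
45: left child of 50 (depth 1)
44: left child of 45 (depth 2)
40: left child of 44 (depth 3)
4: left child of 40 (depth 4)
32: right child of 4 (depth 5)
10: left child of 32 (depth 6)
27: right child of 10 (depth 7)
1: left child of 4 (depth 5)
21: left child of 27 (depth 8)
19: left child of 21 (depth 9)
41: right child of 40 (depth 4)
14: left child of 19 (depth 10)
13: left child of 14 (depth 11)
11: left child of 13 (depth 12)
16: right child of 14 (depth 11)
6: left child of 10 (depth 7)
29: right child of 27 (depth 8)
25: right child of 21 (depth 9)

Path to 13: 50 → 45 → 44 → 40 → 4 → 32 → 10 → 27 → 21 → 19 → 14 → 13
Path to 11: 50 → 45 → 44 → 40 → 4 → 32 → 10 → 27 → 21 → 19 → 14 → 13 → 11
13 lies on both paths and is an ancestor of the other node.

13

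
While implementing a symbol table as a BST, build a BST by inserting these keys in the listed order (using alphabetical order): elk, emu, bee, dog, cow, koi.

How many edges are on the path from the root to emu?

1

Resulting structure (node: left, right):
  elk: L=bee, R=emu
  emu: L=–, R=koi
  bee: L=–, R=dog
  dog: L=cow, R=–
  cow: L=–, R=–
  koi: L=–, R=–

Path to emu: elk → emu, which is 1 edge.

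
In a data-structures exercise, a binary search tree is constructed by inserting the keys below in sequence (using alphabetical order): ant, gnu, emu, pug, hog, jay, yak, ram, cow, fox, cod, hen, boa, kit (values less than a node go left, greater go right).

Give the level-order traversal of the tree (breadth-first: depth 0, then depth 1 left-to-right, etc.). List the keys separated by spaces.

ant gnu emu pug cow fox hog yak cod hen jay ram boa kit

Insert ant: tree is empty, so ant becomes the root.
Insert gnu: gnu > ant → go right. Place as right child of ant.
Insert emu: emu > ant → go right; emu < gnu → go left. Place as left child of gnu.
Insert pug: pug > ant → go right; pug > gnu → go right. Place as right child of gnu.
Insert hog: hog > ant → go right; hog > gnu → go right; hog < pug → go left. Place as left child of pug.
Insert jay: jay > ant → go right; jay > gnu → go right; jay < pug → go left; jay > hog → go right. Place as right child of hog.
Insert yak: yak > ant → go right; yak > gnu → go right; yak > pug → go right. Place as right child of pug.
Insert ram: ram > ant → go right; ram > gnu → go right; ram > pug → go right; ram < yak → go left. Place as left child of yak.
Insert cow: cow > ant → go right; cow < gnu → go left; cow < emu → go left. Place as left child of emu.
Insert fox: fox > ant → go right; fox < gnu → go left; fox > emu → go right. Place as right child of emu.
Insert cod: cod > ant → go right; cod < gnu → go left; cod < emu → go left; cod < cow → go left. Place as left child of cow.
Insert hen: hen > ant → go right; hen > gnu → go right; hen < pug → go left; hen < hog → go left. Place as left child of hog.
Insert boa: boa > ant → go right; boa < gnu → go left; boa < emu → go left; boa < cow → go left; boa < cod → go left. Place as left child of cod.
Insert kit: kit > ant → go right; kit > gnu → go right; kit < pug → go left; kit > hog → go right; kit > jay → go right. Place as right child of jay.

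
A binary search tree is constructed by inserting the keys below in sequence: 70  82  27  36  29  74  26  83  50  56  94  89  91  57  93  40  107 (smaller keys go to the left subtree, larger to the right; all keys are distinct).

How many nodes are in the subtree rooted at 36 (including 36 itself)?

6

70: root
82: right child of 70 (depth 1)
27: left child of 70 (depth 1)
36: right child of 27 (depth 2)
29: left child of 36 (depth 3)
74: left child of 82 (depth 2)
26: left child of 27 (depth 2)
83: right child of 82 (depth 2)
50: right child of 36 (depth 3)
56: right child of 50 (depth 4)
94: right child of 83 (depth 3)
89: left child of 94 (depth 4)
91: right child of 89 (depth 5)
57: right child of 56 (depth 5)
93: right child of 91 (depth 6)
40: left child of 50 (depth 4)
107: right child of 94 (depth 4)

Subtree rooted at 36 contains: 36, 29, 50, 40, 56, 57 — 6 nodes.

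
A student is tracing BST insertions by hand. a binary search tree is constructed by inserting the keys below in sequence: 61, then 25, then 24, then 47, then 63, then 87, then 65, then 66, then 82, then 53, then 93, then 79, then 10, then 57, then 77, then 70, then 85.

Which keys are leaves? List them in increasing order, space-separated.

10 57 70 85 93

61: root
25: left child of 61 (depth 1)
24: left child of 25 (depth 2)
47: right child of 25 (depth 2)
63: right child of 61 (depth 1)
87: right child of 63 (depth 2)
65: left child of 87 (depth 3)
66: right child of 65 (depth 4)
82: right child of 66 (depth 5)
53: right child of 47 (depth 3)
93: right child of 87 (depth 3)
79: left child of 82 (depth 6)
10: left child of 24 (depth 3)
57: right child of 53 (depth 4)
77: left child of 79 (depth 7)
70: left child of 77 (depth 8)
85: right child of 82 (depth 6)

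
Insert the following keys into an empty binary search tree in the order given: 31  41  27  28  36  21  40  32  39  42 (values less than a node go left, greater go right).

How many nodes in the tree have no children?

Insert 31: tree is empty, so 31 becomes the root.
Insert 41: 41 > 31 → go right. Place as right child of 31.
Insert 27: 27 < 31 → go left. Place as left child of 31.
Insert 28: 28 < 31 → go left; 28 > 27 → go right. Place as right child of 27.
Insert 36: 36 > 31 → go right; 36 < 41 → go left. Place as left child of 41.
Insert 21: 21 < 31 → go left; 21 < 27 → go left. Place as left child of 27.
Insert 40: 40 > 31 → go right; 40 < 41 → go left; 40 > 36 → go right. Place as right child of 36.
Insert 32: 32 > 31 → go right; 32 < 41 → go left; 32 < 36 → go left. Place as left child of 36.
Insert 39: 39 > 31 → go right; 39 < 41 → go left; 39 > 36 → go right; 39 < 40 → go left. Place as left child of 40.
Insert 42: 42 > 31 → go right; 42 > 41 → go right. Place as right child of 41.

Leaves: 21, 28, 32, 39, 42 — 5 in total.

5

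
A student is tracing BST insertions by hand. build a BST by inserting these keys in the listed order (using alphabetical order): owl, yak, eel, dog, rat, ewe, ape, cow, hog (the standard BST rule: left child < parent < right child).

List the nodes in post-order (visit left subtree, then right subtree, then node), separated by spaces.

cow ape dog hog ewe eel rat yak owl

owl: root
yak: right child of owl (depth 1)
eel: left child of owl (depth 1)
dog: left child of eel (depth 2)
rat: left child of yak (depth 2)
ewe: right child of eel (depth 2)
ape: left child of dog (depth 3)
cow: right child of ape (depth 4)
hog: right child of ewe (depth 3)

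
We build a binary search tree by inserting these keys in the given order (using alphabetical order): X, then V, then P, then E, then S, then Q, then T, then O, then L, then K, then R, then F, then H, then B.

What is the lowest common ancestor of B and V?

Resulting structure (node: left, right):
  X: L=V, R=–
  V: L=P, R=–
  P: L=E, R=S
  E: L=B, R=O
  S: L=Q, R=T
  Q: L=–, R=R
  T: L=–, R=–
  O: L=L, R=–
  L: L=K, R=–
  K: L=F, R=–
  R: L=–, R=–
  F: L=–, R=H
  H: L=–, R=–
  B: L=–, R=–

Path to B: X → V → P → E → B
Path to V: X → V
V lies on both paths and is an ancestor of the other node.

V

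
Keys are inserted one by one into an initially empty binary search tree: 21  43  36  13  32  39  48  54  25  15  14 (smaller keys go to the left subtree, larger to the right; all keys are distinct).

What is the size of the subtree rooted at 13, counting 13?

Insert 21: tree is empty, so 21 becomes the root.
Insert 43: 43 > 21 → go right. Place as right child of 21.
Insert 36: 36 > 21 → go right; 36 < 43 → go left. Place as left child of 43.
Insert 13: 13 < 21 → go left. Place as left child of 21.
Insert 32: 32 > 21 → go right; 32 < 43 → go left; 32 < 36 → go left. Place as left child of 36.
Insert 39: 39 > 21 → go right; 39 < 43 → go left; 39 > 36 → go right. Place as right child of 36.
Insert 48: 48 > 21 → go right; 48 > 43 → go right. Place as right child of 43.
Insert 54: 54 > 21 → go right; 54 > 43 → go right; 54 > 48 → go right. Place as right child of 48.
Insert 25: 25 > 21 → go right; 25 < 43 → go left; 25 < 36 → go left; 25 < 32 → go left. Place as left child of 32.
Insert 15: 15 < 21 → go left; 15 > 13 → go right. Place as right child of 13.
Insert 14: 14 < 21 → go left; 14 > 13 → go right; 14 < 15 → go left. Place as left child of 15.

Subtree rooted at 13 contains: 13, 15, 14 — 3 nodes.

3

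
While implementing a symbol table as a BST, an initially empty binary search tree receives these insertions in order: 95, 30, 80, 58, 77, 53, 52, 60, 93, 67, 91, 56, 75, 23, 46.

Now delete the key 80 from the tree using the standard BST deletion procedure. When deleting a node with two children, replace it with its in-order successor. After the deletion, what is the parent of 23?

30

Insert 95: tree is empty, so 95 becomes the root.
Insert 30: 30 < 95 → go left. Place as left child of 95.
Insert 80: 80 < 95 → go left; 80 > 30 → go right. Place as right child of 30.
Insert 58: 58 < 95 → go left; 58 > 30 → go right; 58 < 80 → go left. Place as left child of 80.
Insert 77: 77 < 95 → go left; 77 > 30 → go right; 77 < 80 → go left; 77 > 58 → go right. Place as right child of 58.
Insert 53: 53 < 95 → go left; 53 > 30 → go right; 53 < 80 → go left; 53 < 58 → go left. Place as left child of 58.
Insert 52: 52 < 95 → go left; 52 > 30 → go right; 52 < 80 → go left; 52 < 58 → go left; 52 < 53 → go left. Place as left child of 53.
Insert 60: 60 < 95 → go left; 60 > 30 → go right; 60 < 80 → go left; 60 > 58 → go right; 60 < 77 → go left. Place as left child of 77.
Insert 93: 93 < 95 → go left; 93 > 30 → go right; 93 > 80 → go right. Place as right child of 80.
Insert 67: 67 < 95 → go left; 67 > 30 → go right; 67 < 80 → go left; 67 > 58 → go right; 67 < 77 → go left; 67 > 60 → go right. Place as right child of 60.
Insert 91: 91 < 95 → go left; 91 > 30 → go right; 91 > 80 → go right; 91 < 93 → go left. Place as left child of 93.
Insert 56: 56 < 95 → go left; 56 > 30 → go right; 56 < 80 → go left; 56 < 58 → go left; 56 > 53 → go right. Place as right child of 53.
Insert 75: 75 < 95 → go left; 75 > 30 → go right; 75 < 80 → go left; 75 > 58 → go right; 75 < 77 → go left; 75 > 60 → go right; 75 > 67 → go right. Place as right child of 67.
Insert 23: 23 < 95 → go left; 23 < 30 → go left. Place as left child of 30.
Insert 46: 46 < 95 → go left; 46 > 30 → go right; 46 < 80 → go left; 46 < 58 → go left; 46 < 53 → go left; 46 < 52 → go left. Place as left child of 52.

Delete 80 (two children — replace with in-order successor).
After deletion, 23's parent is 30.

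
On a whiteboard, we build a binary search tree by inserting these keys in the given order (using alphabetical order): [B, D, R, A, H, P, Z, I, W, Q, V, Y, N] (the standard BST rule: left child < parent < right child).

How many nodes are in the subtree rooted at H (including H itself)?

5

B: root
D: right child of B (depth 1)
R: right child of D (depth 2)
A: left child of B (depth 1)
H: left child of R (depth 3)
P: right child of H (depth 4)
Z: right child of R (depth 3)
I: left child of P (depth 5)
W: left child of Z (depth 4)
Q: right child of P (depth 5)
V: left child of W (depth 5)
Y: right child of W (depth 5)
N: right child of I (depth 6)

Subtree rooted at H contains: H, P, I, N, Q — 5 nodes.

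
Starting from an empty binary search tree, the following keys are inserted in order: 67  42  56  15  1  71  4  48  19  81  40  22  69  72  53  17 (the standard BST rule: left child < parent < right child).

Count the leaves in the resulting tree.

67: root
42: left child of 67 (depth 1)
56: right child of 42 (depth 2)
15: left child of 42 (depth 2)
1: left child of 15 (depth 3)
71: right child of 67 (depth 1)
4: right child of 1 (depth 4)
48: left child of 56 (depth 3)
19: right child of 15 (depth 3)
81: right child of 71 (depth 2)
40: right child of 19 (depth 4)
22: left child of 40 (depth 5)
69: left child of 71 (depth 2)
72: left child of 81 (depth 3)
53: right child of 48 (depth 4)
17: left child of 19 (depth 4)

Leaves: 4, 17, 22, 53, 69, 72 — 6 in total.

6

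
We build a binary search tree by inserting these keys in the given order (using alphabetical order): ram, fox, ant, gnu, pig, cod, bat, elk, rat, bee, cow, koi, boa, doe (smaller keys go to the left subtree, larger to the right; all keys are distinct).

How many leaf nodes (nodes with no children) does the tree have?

Insert ram: tree is empty, so ram becomes the root.
Insert fox: fox < ram → go left. Place as left child of ram.
Insert ant: ant < ram → go left; ant < fox → go left. Place as left child of fox.
Insert gnu: gnu < ram → go left; gnu > fox → go right. Place as right child of fox.
Insert pig: pig < ram → go left; pig > fox → go right; pig > gnu → go right. Place as right child of gnu.
Insert cod: cod < ram → go left; cod < fox → go left; cod > ant → go right. Place as right child of ant.
Insert bat: bat < ram → go left; bat < fox → go left; bat > ant → go right; bat < cod → go left. Place as left child of cod.
Insert elk: elk < ram → go left; elk < fox → go left; elk > ant → go right; elk > cod → go right. Place as right child of cod.
Insert rat: rat > ram → go right. Place as right child of ram.
Insert bee: bee < ram → go left; bee < fox → go left; bee > ant → go right; bee < cod → go left; bee > bat → go right. Place as right child of bat.
Insert cow: cow < ram → go left; cow < fox → go left; cow > ant → go right; cow > cod → go right; cow < elk → go left. Place as left child of elk.
Insert koi: koi < ram → go left; koi > fox → go right; koi > gnu → go right; koi < pig → go left. Place as left child of pig.
Insert boa: boa < ram → go left; boa < fox → go left; boa > ant → go right; boa < cod → go left; boa > bat → go right; boa > bee → go right. Place as right child of bee.
Insert doe: doe < ram → go left; doe < fox → go left; doe > ant → go right; doe > cod → go right; doe < elk → go left; doe > cow → go right. Place as right child of cow.

Leaves: boa, doe, koi, rat — 4 in total.

4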